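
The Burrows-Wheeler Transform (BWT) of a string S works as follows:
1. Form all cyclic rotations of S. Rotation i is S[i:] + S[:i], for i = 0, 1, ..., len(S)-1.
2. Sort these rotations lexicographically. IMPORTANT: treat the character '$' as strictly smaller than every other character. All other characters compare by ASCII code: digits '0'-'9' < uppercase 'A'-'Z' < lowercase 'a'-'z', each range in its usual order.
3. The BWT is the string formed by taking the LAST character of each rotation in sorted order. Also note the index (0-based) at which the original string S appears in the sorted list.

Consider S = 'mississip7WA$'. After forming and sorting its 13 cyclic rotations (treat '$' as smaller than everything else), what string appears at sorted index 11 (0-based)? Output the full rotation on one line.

Answer: ssip7WA$missi

Derivation:
All 13 rotations (rotation i = S[i:]+S[:i]):
  rot[0] = mississip7WA$
  rot[1] = ississip7WA$m
  rot[2] = ssissip7WA$mi
  rot[3] = sissip7WA$mis
  rot[4] = issip7WA$miss
  rot[5] = ssip7WA$missi
  rot[6] = sip7WA$missis
  rot[7] = ip7WA$mississ
  rot[8] = p7WA$mississi
  rot[9] = 7WA$mississip
  rot[10] = WA$mississip7
  rot[11] = A$mississip7W
  rot[12] = $mississip7WA
Sorted (with $ < everything):
  sorted[0] = $mississip7WA
  sorted[1] = 7WA$mississip
  sorted[2] = A$mississip7W
  sorted[3] = WA$mississip7
  sorted[4] = ip7WA$mississ
  sorted[5] = issip7WA$miss
  sorted[6] = ississip7WA$m
  sorted[7] = mississip7WA$
  sorted[8] = p7WA$mississi
  sorted[9] = sip7WA$missis
  sorted[10] = sissip7WA$mis
  sorted[11] = ssip7WA$missi
  sorted[12] = ssissip7WA$mi
sorted[11] = ssip7WA$missi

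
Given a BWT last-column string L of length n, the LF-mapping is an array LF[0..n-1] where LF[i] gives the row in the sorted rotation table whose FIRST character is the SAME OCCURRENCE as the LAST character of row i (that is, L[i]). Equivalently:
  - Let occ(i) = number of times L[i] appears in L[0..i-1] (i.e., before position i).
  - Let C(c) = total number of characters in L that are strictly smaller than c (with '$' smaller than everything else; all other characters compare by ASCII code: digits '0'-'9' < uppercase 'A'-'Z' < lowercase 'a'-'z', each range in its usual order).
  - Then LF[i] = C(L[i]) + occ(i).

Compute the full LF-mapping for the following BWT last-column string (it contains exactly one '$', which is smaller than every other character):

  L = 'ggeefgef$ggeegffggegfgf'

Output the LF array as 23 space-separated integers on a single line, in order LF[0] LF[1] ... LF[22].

Answer: 13 14 1 2 7 15 3 8 0 16 17 4 5 18 9 10 19 20 6 21 11 22 12

Derivation:
Char counts: '$':1, 'e':6, 'f':6, 'g':10
C (first-col start): C('$')=0, C('e')=1, C('f')=7, C('g')=13
L[0]='g': occ=0, LF[0]=C('g')+0=13+0=13
L[1]='g': occ=1, LF[1]=C('g')+1=13+1=14
L[2]='e': occ=0, LF[2]=C('e')+0=1+0=1
L[3]='e': occ=1, LF[3]=C('e')+1=1+1=2
L[4]='f': occ=0, LF[4]=C('f')+0=7+0=7
L[5]='g': occ=2, LF[5]=C('g')+2=13+2=15
L[6]='e': occ=2, LF[6]=C('e')+2=1+2=3
L[7]='f': occ=1, LF[7]=C('f')+1=7+1=8
L[8]='$': occ=0, LF[8]=C('$')+0=0+0=0
L[9]='g': occ=3, LF[9]=C('g')+3=13+3=16
L[10]='g': occ=4, LF[10]=C('g')+4=13+4=17
L[11]='e': occ=3, LF[11]=C('e')+3=1+3=4
L[12]='e': occ=4, LF[12]=C('e')+4=1+4=5
L[13]='g': occ=5, LF[13]=C('g')+5=13+5=18
L[14]='f': occ=2, LF[14]=C('f')+2=7+2=9
L[15]='f': occ=3, LF[15]=C('f')+3=7+3=10
L[16]='g': occ=6, LF[16]=C('g')+6=13+6=19
L[17]='g': occ=7, LF[17]=C('g')+7=13+7=20
L[18]='e': occ=5, LF[18]=C('e')+5=1+5=6
L[19]='g': occ=8, LF[19]=C('g')+8=13+8=21
L[20]='f': occ=4, LF[20]=C('f')+4=7+4=11
L[21]='g': occ=9, LF[21]=C('g')+9=13+9=22
L[22]='f': occ=5, LF[22]=C('f')+5=7+5=12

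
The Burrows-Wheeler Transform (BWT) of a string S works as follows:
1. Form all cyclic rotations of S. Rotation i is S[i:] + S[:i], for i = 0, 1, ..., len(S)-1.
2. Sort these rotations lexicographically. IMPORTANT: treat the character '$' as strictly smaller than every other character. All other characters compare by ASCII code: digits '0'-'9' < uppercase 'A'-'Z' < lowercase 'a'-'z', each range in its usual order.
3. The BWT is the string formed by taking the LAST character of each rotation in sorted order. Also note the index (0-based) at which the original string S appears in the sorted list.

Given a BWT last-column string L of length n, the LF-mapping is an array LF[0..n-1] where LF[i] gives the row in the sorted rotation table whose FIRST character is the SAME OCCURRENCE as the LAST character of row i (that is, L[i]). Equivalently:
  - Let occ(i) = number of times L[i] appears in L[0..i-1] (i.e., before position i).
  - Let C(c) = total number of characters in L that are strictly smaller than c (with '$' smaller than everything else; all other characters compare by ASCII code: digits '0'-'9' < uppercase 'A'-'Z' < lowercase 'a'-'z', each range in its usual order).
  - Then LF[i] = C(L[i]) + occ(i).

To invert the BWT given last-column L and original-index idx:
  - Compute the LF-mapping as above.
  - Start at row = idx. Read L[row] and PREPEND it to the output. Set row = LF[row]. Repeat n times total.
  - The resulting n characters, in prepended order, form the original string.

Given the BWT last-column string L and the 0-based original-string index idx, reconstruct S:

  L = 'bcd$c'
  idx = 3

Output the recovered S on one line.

LF mapping: 1 2 4 0 3
Walk LF starting at row 3, prepending L[row]:
  step 1: row=3, L[3]='$', prepend. Next row=LF[3]=0
  step 2: row=0, L[0]='b', prepend. Next row=LF[0]=1
  step 3: row=1, L[1]='c', prepend. Next row=LF[1]=2
  step 4: row=2, L[2]='d', prepend. Next row=LF[2]=4
  step 5: row=4, L[4]='c', prepend. Next row=LF[4]=3
Reversed output: cdcb$

Answer: cdcb$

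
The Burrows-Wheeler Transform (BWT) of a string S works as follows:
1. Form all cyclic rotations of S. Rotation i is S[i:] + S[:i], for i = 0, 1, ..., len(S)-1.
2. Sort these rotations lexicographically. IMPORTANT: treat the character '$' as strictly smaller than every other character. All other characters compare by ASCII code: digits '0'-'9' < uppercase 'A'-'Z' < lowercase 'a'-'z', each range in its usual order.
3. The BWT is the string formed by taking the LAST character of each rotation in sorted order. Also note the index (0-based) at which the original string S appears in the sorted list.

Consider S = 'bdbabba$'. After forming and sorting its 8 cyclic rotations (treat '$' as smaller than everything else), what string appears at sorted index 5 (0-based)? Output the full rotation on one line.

Answer: bba$bdba

Derivation:
All 8 rotations (rotation i = S[i:]+S[:i]):
  rot[0] = bdbabba$
  rot[1] = dbabba$b
  rot[2] = babba$bd
  rot[3] = abba$bdb
  rot[4] = bba$bdba
  rot[5] = ba$bdbab
  rot[6] = a$bdbabb
  rot[7] = $bdbabba
Sorted (with $ < everything):
  sorted[0] = $bdbabba
  sorted[1] = a$bdbabb
  sorted[2] = abba$bdb
  sorted[3] = ba$bdbab
  sorted[4] = babba$bd
  sorted[5] = bba$bdba
  sorted[6] = bdbabba$
  sorted[7] = dbabba$b
sorted[5] = bba$bdba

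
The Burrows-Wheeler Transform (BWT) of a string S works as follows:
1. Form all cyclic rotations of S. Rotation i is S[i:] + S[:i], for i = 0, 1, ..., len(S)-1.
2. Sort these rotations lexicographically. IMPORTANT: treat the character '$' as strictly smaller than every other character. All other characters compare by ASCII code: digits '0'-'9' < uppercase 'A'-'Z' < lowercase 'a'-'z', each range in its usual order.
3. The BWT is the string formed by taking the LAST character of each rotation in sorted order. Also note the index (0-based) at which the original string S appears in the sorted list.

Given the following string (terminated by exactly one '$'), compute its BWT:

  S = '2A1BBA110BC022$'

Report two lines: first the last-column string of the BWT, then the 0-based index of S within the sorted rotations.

All 15 rotations (rotation i = S[i:]+S[:i]):
  rot[0] = 2A1BBA110BC022$
  rot[1] = A1BBA110BC022$2
  rot[2] = 1BBA110BC022$2A
  rot[3] = BBA110BC022$2A1
  rot[4] = BA110BC022$2A1B
  rot[5] = A110BC022$2A1BB
  rot[6] = 110BC022$2A1BBA
  rot[7] = 10BC022$2A1BBA1
  rot[8] = 0BC022$2A1BBA11
  rot[9] = BC022$2A1BBA110
  rot[10] = C022$2A1BBA110B
  rot[11] = 022$2A1BBA110BC
  rot[12] = 22$2A1BBA110BC0
  rot[13] = 2$2A1BBA110BC02
  rot[14] = $2A1BBA110BC022
Sorted (with $ < everything):
  sorted[0] = $2A1BBA110BC022  (last char: '2')
  sorted[1] = 022$2A1BBA110BC  (last char: 'C')
  sorted[2] = 0BC022$2A1BBA11  (last char: '1')
  sorted[3] = 10BC022$2A1BBA1  (last char: '1')
  sorted[4] = 110BC022$2A1BBA  (last char: 'A')
  sorted[5] = 1BBA110BC022$2A  (last char: 'A')
  sorted[6] = 2$2A1BBA110BC02  (last char: '2')
  sorted[7] = 22$2A1BBA110BC0  (last char: '0')
  sorted[8] = 2A1BBA110BC022$  (last char: '$')
  sorted[9] = A110BC022$2A1BB  (last char: 'B')
  sorted[10] = A1BBA110BC022$2  (last char: '2')
  sorted[11] = BA110BC022$2A1B  (last char: 'B')
  sorted[12] = BBA110BC022$2A1  (last char: '1')
  sorted[13] = BC022$2A1BBA110  (last char: '0')
  sorted[14] = C022$2A1BBA110B  (last char: 'B')
Last column: 2C11AA20$B2B10B
Original string S is at sorted index 8

Answer: 2C11AA20$B2B10B
8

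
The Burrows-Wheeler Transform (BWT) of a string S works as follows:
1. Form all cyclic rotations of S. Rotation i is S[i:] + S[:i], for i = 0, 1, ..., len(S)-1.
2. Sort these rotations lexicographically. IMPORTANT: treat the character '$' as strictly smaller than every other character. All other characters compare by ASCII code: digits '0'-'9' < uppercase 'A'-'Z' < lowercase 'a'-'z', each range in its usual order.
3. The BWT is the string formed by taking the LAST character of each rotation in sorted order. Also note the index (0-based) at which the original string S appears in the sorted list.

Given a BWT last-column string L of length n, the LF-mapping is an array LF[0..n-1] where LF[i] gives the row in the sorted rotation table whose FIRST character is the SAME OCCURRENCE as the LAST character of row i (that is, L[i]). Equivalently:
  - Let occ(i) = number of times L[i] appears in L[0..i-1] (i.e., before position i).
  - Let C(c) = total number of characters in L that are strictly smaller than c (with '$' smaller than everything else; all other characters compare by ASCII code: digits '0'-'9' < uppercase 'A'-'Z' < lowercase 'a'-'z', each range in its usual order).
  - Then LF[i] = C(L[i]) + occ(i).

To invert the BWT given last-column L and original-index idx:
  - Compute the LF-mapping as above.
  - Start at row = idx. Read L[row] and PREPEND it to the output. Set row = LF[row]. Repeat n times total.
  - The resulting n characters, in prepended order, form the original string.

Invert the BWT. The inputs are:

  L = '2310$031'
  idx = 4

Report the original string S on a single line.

LF mapping: 5 6 3 1 0 2 7 4
Walk LF starting at row 4, prepending L[row]:
  step 1: row=4, L[4]='$', prepend. Next row=LF[4]=0
  step 2: row=0, L[0]='2', prepend. Next row=LF[0]=5
  step 3: row=5, L[5]='0', prepend. Next row=LF[5]=2
  step 4: row=2, L[2]='1', prepend. Next row=LF[2]=3
  step 5: row=3, L[3]='0', prepend. Next row=LF[3]=1
  step 6: row=1, L[1]='3', prepend. Next row=LF[1]=6
  step 7: row=6, L[6]='3', prepend. Next row=LF[6]=7
  step 8: row=7, L[7]='1', prepend. Next row=LF[7]=4
Reversed output: 1330102$

Answer: 1330102$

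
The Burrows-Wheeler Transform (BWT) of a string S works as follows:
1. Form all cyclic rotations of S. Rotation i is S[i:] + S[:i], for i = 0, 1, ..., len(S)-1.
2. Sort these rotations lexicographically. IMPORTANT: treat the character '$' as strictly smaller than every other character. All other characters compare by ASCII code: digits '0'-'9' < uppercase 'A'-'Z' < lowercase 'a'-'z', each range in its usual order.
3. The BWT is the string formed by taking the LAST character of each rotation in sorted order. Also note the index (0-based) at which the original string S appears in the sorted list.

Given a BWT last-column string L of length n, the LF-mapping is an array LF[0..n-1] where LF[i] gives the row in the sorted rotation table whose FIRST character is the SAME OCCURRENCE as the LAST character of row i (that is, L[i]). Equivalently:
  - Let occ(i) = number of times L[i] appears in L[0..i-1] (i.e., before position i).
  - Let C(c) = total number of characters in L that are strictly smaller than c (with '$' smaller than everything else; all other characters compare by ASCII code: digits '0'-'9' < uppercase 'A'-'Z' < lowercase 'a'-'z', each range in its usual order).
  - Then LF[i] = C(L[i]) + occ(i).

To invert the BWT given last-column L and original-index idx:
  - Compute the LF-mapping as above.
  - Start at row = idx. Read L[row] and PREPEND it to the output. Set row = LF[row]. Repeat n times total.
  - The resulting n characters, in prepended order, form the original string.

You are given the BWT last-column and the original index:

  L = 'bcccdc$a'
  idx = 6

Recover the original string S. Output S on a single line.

Answer: cccadcb$

Derivation:
LF mapping: 2 3 4 5 7 6 0 1
Walk LF starting at row 6, prepending L[row]:
  step 1: row=6, L[6]='$', prepend. Next row=LF[6]=0
  step 2: row=0, L[0]='b', prepend. Next row=LF[0]=2
  step 3: row=2, L[2]='c', prepend. Next row=LF[2]=4
  step 4: row=4, L[4]='d', prepend. Next row=LF[4]=7
  step 5: row=7, L[7]='a', prepend. Next row=LF[7]=1
  step 6: row=1, L[1]='c', prepend. Next row=LF[1]=3
  step 7: row=3, L[3]='c', prepend. Next row=LF[3]=5
  step 8: row=5, L[5]='c', prepend. Next row=LF[5]=6
Reversed output: cccadcb$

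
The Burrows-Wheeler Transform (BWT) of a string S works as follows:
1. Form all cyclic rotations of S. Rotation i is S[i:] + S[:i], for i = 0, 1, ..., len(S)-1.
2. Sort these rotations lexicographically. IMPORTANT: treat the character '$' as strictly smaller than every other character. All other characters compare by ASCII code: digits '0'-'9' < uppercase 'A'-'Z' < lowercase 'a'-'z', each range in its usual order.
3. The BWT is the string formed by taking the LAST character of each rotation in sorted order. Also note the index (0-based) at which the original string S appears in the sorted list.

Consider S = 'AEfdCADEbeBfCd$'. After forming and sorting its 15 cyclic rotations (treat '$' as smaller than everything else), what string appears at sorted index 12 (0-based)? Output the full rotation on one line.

All 15 rotations (rotation i = S[i:]+S[:i]):
  rot[0] = AEfdCADEbeBfCd$
  rot[1] = EfdCADEbeBfCd$A
  rot[2] = fdCADEbeBfCd$AE
  rot[3] = dCADEbeBfCd$AEf
  rot[4] = CADEbeBfCd$AEfd
  rot[5] = ADEbeBfCd$AEfdC
  rot[6] = DEbeBfCd$AEfdCA
  rot[7] = EbeBfCd$AEfdCAD
  rot[8] = beBfCd$AEfdCADE
  rot[9] = eBfCd$AEfdCADEb
  rot[10] = BfCd$AEfdCADEbe
  rot[11] = fCd$AEfdCADEbeB
  rot[12] = Cd$AEfdCADEbeBf
  rot[13] = d$AEfdCADEbeBfC
  rot[14] = $AEfdCADEbeBfCd
Sorted (with $ < everything):
  sorted[0] = $AEfdCADEbeBfCd
  sorted[1] = ADEbeBfCd$AEfdC
  sorted[2] = AEfdCADEbeBfCd$
  sorted[3] = BfCd$AEfdCADEbe
  sorted[4] = CADEbeBfCd$AEfd
  sorted[5] = Cd$AEfdCADEbeBf
  sorted[6] = DEbeBfCd$AEfdCA
  sorted[7] = EbeBfCd$AEfdCAD
  sorted[8] = EfdCADEbeBfCd$A
  sorted[9] = beBfCd$AEfdCADE
  sorted[10] = d$AEfdCADEbeBfC
  sorted[11] = dCADEbeBfCd$AEf
  sorted[12] = eBfCd$AEfdCADEb
  sorted[13] = fCd$AEfdCADEbeB
  sorted[14] = fdCADEbeBfCd$AE
sorted[12] = eBfCd$AEfdCADEb

Answer: eBfCd$AEfdCADEb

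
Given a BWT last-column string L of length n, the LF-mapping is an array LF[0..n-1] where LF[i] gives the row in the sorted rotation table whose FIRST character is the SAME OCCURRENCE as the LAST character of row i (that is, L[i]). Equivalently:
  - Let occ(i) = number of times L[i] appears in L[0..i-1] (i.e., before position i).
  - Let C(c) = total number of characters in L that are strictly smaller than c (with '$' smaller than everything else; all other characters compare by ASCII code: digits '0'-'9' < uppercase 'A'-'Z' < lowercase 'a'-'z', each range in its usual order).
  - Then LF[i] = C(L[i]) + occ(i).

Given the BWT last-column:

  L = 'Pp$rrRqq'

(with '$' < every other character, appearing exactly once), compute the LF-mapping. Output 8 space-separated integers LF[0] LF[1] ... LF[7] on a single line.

Answer: 1 3 0 6 7 2 4 5

Derivation:
Char counts: '$':1, 'P':1, 'R':1, 'p':1, 'q':2, 'r':2
C (first-col start): C('$')=0, C('P')=1, C('R')=2, C('p')=3, C('q')=4, C('r')=6
L[0]='P': occ=0, LF[0]=C('P')+0=1+0=1
L[1]='p': occ=0, LF[1]=C('p')+0=3+0=3
L[2]='$': occ=0, LF[2]=C('$')+0=0+0=0
L[3]='r': occ=0, LF[3]=C('r')+0=6+0=6
L[4]='r': occ=1, LF[4]=C('r')+1=6+1=7
L[5]='R': occ=0, LF[5]=C('R')+0=2+0=2
L[6]='q': occ=0, LF[6]=C('q')+0=4+0=4
L[7]='q': occ=1, LF[7]=C('q')+1=4+1=5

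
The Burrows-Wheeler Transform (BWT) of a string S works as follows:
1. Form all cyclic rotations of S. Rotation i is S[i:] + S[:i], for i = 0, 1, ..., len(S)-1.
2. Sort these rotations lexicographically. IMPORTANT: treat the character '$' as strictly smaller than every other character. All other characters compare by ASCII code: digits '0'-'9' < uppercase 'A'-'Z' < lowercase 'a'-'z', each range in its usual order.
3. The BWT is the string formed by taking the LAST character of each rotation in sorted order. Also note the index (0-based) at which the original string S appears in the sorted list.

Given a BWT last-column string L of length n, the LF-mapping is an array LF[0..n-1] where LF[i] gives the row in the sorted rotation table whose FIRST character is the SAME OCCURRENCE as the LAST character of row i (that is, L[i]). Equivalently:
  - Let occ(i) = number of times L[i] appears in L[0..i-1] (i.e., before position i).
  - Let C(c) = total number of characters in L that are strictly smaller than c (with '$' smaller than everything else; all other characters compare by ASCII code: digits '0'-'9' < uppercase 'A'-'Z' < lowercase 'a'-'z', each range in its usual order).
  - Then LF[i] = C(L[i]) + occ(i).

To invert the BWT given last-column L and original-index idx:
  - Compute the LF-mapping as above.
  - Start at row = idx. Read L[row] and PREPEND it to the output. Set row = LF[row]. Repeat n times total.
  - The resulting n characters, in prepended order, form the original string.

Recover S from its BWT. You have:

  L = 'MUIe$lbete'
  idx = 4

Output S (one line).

Answer: beetleUIM$

Derivation:
LF mapping: 2 3 1 5 0 8 4 6 9 7
Walk LF starting at row 4, prepending L[row]:
  step 1: row=4, L[4]='$', prepend. Next row=LF[4]=0
  step 2: row=0, L[0]='M', prepend. Next row=LF[0]=2
  step 3: row=2, L[2]='I', prepend. Next row=LF[2]=1
  step 4: row=1, L[1]='U', prepend. Next row=LF[1]=3
  step 5: row=3, L[3]='e', prepend. Next row=LF[3]=5
  step 6: row=5, L[5]='l', prepend. Next row=LF[5]=8
  step 7: row=8, L[8]='t', prepend. Next row=LF[8]=9
  step 8: row=9, L[9]='e', prepend. Next row=LF[9]=7
  step 9: row=7, L[7]='e', prepend. Next row=LF[7]=6
  step 10: row=6, L[6]='b', prepend. Next row=LF[6]=4
Reversed output: beetleUIM$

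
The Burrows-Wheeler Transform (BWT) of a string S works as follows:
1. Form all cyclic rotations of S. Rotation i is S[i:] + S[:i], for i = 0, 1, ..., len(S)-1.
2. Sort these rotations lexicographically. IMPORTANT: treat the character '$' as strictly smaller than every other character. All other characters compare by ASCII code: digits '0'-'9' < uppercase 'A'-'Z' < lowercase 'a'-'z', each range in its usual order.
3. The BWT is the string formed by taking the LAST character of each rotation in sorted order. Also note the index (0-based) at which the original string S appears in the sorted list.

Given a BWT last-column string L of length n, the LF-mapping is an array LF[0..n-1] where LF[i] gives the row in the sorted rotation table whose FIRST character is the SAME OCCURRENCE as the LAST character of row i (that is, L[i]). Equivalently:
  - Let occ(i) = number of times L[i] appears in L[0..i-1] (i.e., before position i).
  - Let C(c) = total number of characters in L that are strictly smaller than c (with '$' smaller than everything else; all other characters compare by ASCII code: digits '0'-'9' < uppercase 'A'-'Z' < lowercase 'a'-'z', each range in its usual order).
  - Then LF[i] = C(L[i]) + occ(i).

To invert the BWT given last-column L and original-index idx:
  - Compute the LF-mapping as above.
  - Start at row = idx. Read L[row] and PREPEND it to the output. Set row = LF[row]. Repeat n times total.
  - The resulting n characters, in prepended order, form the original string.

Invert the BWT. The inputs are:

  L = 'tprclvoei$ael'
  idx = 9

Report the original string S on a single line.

LF mapping: 11 9 10 2 6 12 8 3 5 0 1 4 7
Walk LF starting at row 9, prepending L[row]:
  step 1: row=9, L[9]='$', prepend. Next row=LF[9]=0
  step 2: row=0, L[0]='t', prepend. Next row=LF[0]=11
  step 3: row=11, L[11]='e', prepend. Next row=LF[11]=4
  step 4: row=4, L[4]='l', prepend. Next row=LF[4]=6
  step 5: row=6, L[6]='o', prepend. Next row=LF[6]=8
  step 6: row=8, L[8]='i', prepend. Next row=LF[8]=5
  step 7: row=5, L[5]='v', prepend. Next row=LF[5]=12
  step 8: row=12, L[12]='l', prepend. Next row=LF[12]=7
  step 9: row=7, L[7]='e', prepend. Next row=LF[7]=3
  step 10: row=3, L[3]='c', prepend. Next row=LF[3]=2
  step 11: row=2, L[2]='r', prepend. Next row=LF[2]=10
  step 12: row=10, L[10]='a', prepend. Next row=LF[10]=1
  step 13: row=1, L[1]='p', prepend. Next row=LF[1]=9
Reversed output: parcelviolet$

Answer: parcelviolet$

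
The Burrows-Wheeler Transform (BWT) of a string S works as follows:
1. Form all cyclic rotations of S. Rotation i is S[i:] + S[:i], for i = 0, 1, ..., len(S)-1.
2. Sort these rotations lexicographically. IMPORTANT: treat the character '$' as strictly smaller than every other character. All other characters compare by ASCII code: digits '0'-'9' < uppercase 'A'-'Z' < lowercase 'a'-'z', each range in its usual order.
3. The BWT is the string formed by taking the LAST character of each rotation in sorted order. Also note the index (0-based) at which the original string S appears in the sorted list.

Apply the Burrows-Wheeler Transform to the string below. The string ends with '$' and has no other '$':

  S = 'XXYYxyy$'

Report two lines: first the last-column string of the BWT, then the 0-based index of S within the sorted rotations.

Answer: y$XXYYyx
1

Derivation:
All 8 rotations (rotation i = S[i:]+S[:i]):
  rot[0] = XXYYxyy$
  rot[1] = XYYxyy$X
  rot[2] = YYxyy$XX
  rot[3] = Yxyy$XXY
  rot[4] = xyy$XXYY
  rot[5] = yy$XXYYx
  rot[6] = y$XXYYxy
  rot[7] = $XXYYxyy
Sorted (with $ < everything):
  sorted[0] = $XXYYxyy  (last char: 'y')
  sorted[1] = XXYYxyy$  (last char: '$')
  sorted[2] = XYYxyy$X  (last char: 'X')
  sorted[3] = YYxyy$XX  (last char: 'X')
  sorted[4] = Yxyy$XXY  (last char: 'Y')
  sorted[5] = xyy$XXYY  (last char: 'Y')
  sorted[6] = y$XXYYxy  (last char: 'y')
  sorted[7] = yy$XXYYx  (last char: 'x')
Last column: y$XXYYyx
Original string S is at sorted index 1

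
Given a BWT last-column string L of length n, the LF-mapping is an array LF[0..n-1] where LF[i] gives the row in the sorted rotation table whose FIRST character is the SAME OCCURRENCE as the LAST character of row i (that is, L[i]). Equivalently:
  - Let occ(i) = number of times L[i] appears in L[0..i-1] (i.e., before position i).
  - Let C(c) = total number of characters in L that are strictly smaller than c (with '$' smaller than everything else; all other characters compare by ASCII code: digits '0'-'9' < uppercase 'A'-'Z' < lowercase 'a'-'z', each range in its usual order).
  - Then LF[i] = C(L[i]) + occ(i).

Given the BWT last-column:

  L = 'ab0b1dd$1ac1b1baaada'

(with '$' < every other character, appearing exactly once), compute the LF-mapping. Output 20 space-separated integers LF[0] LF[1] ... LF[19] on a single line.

Answer: 6 12 1 13 2 17 18 0 3 7 16 4 14 5 15 8 9 10 19 11

Derivation:
Char counts: '$':1, '0':1, '1':4, 'a':6, 'b':4, 'c':1, 'd':3
C (first-col start): C('$')=0, C('0')=1, C('1')=2, C('a')=6, C('b')=12, C('c')=16, C('d')=17
L[0]='a': occ=0, LF[0]=C('a')+0=6+0=6
L[1]='b': occ=0, LF[1]=C('b')+0=12+0=12
L[2]='0': occ=0, LF[2]=C('0')+0=1+0=1
L[3]='b': occ=1, LF[3]=C('b')+1=12+1=13
L[4]='1': occ=0, LF[4]=C('1')+0=2+0=2
L[5]='d': occ=0, LF[5]=C('d')+0=17+0=17
L[6]='d': occ=1, LF[6]=C('d')+1=17+1=18
L[7]='$': occ=0, LF[7]=C('$')+0=0+0=0
L[8]='1': occ=1, LF[8]=C('1')+1=2+1=3
L[9]='a': occ=1, LF[9]=C('a')+1=6+1=7
L[10]='c': occ=0, LF[10]=C('c')+0=16+0=16
L[11]='1': occ=2, LF[11]=C('1')+2=2+2=4
L[12]='b': occ=2, LF[12]=C('b')+2=12+2=14
L[13]='1': occ=3, LF[13]=C('1')+3=2+3=5
L[14]='b': occ=3, LF[14]=C('b')+3=12+3=15
L[15]='a': occ=2, LF[15]=C('a')+2=6+2=8
L[16]='a': occ=3, LF[16]=C('a')+3=6+3=9
L[17]='a': occ=4, LF[17]=C('a')+4=6+4=10
L[18]='d': occ=2, LF[18]=C('d')+2=17+2=19
L[19]='a': occ=5, LF[19]=C('a')+5=6+5=11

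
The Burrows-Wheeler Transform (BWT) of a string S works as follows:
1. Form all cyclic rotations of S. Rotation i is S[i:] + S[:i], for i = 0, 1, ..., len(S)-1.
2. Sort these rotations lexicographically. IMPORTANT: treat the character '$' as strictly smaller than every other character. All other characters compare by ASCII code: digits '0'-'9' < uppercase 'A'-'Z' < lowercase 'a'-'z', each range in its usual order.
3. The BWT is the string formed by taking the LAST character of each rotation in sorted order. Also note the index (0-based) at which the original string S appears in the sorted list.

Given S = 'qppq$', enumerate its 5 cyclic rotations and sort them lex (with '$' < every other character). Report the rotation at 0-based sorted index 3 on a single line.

Answer: q$qpp

Derivation:
All 5 rotations (rotation i = S[i:]+S[:i]):
  rot[0] = qppq$
  rot[1] = ppq$q
  rot[2] = pq$qp
  rot[3] = q$qpp
  rot[4] = $qppq
Sorted (with $ < everything):
  sorted[0] = $qppq
  sorted[1] = ppq$q
  sorted[2] = pq$qp
  sorted[3] = q$qpp
  sorted[4] = qppq$
sorted[3] = q$qpp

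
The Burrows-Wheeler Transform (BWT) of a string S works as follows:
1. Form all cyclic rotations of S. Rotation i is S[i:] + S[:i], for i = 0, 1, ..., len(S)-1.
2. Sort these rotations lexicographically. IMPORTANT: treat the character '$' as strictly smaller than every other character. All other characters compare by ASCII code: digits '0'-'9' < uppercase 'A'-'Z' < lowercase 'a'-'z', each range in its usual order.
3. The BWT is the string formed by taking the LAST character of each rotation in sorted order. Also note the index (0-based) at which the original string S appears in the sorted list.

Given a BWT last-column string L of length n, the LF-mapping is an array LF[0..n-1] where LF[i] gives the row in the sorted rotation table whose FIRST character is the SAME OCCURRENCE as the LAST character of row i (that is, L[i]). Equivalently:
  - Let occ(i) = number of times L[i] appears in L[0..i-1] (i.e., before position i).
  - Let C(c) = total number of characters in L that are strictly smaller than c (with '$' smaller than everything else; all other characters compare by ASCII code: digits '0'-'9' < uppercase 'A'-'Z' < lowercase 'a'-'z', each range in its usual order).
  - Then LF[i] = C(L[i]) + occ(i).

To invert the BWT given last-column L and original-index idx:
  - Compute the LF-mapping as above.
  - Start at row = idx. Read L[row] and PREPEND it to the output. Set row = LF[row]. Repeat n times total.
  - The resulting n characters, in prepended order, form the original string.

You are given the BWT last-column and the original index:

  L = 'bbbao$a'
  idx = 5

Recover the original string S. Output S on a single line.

LF mapping: 3 4 5 1 6 0 2
Walk LF starting at row 5, prepending L[row]:
  step 1: row=5, L[5]='$', prepend. Next row=LF[5]=0
  step 2: row=0, L[0]='b', prepend. Next row=LF[0]=3
  step 3: row=3, L[3]='a', prepend. Next row=LF[3]=1
  step 4: row=1, L[1]='b', prepend. Next row=LF[1]=4
  step 5: row=4, L[4]='o', prepend. Next row=LF[4]=6
  step 6: row=6, L[6]='a', prepend. Next row=LF[6]=2
  step 7: row=2, L[2]='b', prepend. Next row=LF[2]=5
Reversed output: baobab$

Answer: baobab$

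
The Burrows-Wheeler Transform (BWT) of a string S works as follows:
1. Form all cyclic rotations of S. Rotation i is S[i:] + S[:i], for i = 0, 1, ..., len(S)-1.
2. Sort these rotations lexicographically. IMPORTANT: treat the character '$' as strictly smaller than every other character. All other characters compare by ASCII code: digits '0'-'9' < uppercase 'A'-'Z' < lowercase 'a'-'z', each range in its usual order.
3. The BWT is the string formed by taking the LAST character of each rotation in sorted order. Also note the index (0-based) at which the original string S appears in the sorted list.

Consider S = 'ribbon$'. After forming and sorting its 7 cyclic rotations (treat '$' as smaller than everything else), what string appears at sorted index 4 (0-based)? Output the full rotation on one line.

Answer: n$ribbo

Derivation:
All 7 rotations (rotation i = S[i:]+S[:i]):
  rot[0] = ribbon$
  rot[1] = ibbon$r
  rot[2] = bbon$ri
  rot[3] = bon$rib
  rot[4] = on$ribb
  rot[5] = n$ribbo
  rot[6] = $ribbon
Sorted (with $ < everything):
  sorted[0] = $ribbon
  sorted[1] = bbon$ri
  sorted[2] = bon$rib
  sorted[3] = ibbon$r
  sorted[4] = n$ribbo
  sorted[5] = on$ribb
  sorted[6] = ribbon$
sorted[4] = n$ribbo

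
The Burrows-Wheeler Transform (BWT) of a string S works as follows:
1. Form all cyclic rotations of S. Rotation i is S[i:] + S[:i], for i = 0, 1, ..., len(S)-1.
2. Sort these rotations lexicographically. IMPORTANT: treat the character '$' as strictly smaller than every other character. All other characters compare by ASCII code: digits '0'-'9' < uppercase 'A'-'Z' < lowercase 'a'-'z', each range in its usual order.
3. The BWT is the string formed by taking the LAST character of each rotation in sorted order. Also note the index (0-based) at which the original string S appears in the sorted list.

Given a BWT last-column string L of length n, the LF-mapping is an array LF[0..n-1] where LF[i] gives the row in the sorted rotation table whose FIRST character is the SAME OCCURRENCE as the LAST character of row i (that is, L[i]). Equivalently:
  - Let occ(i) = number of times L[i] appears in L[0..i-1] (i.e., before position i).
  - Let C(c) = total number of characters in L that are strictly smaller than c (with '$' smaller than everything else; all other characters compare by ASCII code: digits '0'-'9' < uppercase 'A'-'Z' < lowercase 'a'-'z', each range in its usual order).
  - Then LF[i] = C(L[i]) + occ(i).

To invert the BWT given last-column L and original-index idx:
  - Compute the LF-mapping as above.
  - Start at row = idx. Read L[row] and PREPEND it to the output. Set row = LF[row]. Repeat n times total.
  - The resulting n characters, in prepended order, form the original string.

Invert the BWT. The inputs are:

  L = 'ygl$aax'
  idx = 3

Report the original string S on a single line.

Answer: galaxy$

Derivation:
LF mapping: 6 3 4 0 1 2 5
Walk LF starting at row 3, prepending L[row]:
  step 1: row=3, L[3]='$', prepend. Next row=LF[3]=0
  step 2: row=0, L[0]='y', prepend. Next row=LF[0]=6
  step 3: row=6, L[6]='x', prepend. Next row=LF[6]=5
  step 4: row=5, L[5]='a', prepend. Next row=LF[5]=2
  step 5: row=2, L[2]='l', prepend. Next row=LF[2]=4
  step 6: row=4, L[4]='a', prepend. Next row=LF[4]=1
  step 7: row=1, L[1]='g', prepend. Next row=LF[1]=3
Reversed output: galaxy$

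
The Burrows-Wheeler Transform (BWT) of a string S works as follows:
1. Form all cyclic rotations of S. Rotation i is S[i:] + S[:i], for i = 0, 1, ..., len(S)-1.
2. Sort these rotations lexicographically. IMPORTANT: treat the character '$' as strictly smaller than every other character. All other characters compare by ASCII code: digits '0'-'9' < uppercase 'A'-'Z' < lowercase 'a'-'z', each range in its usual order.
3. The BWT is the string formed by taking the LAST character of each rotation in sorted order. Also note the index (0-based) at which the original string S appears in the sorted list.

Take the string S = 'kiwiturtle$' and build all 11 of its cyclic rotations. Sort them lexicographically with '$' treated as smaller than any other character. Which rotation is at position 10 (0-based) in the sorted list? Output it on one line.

All 11 rotations (rotation i = S[i:]+S[:i]):
  rot[0] = kiwiturtle$
  rot[1] = iwiturtle$k
  rot[2] = witurtle$ki
  rot[3] = iturtle$kiw
  rot[4] = turtle$kiwi
  rot[5] = urtle$kiwit
  rot[6] = rtle$kiwitu
  rot[7] = tle$kiwitur
  rot[8] = le$kiwiturt
  rot[9] = e$kiwiturtl
  rot[10] = $kiwiturtle
Sorted (with $ < everything):
  sorted[0] = $kiwiturtle
  sorted[1] = e$kiwiturtl
  sorted[2] = iturtle$kiw
  sorted[3] = iwiturtle$k
  sorted[4] = kiwiturtle$
  sorted[5] = le$kiwiturt
  sorted[6] = rtle$kiwitu
  sorted[7] = tle$kiwitur
  sorted[8] = turtle$kiwi
  sorted[9] = urtle$kiwit
  sorted[10] = witurtle$ki
sorted[10] = witurtle$ki

Answer: witurtle$ki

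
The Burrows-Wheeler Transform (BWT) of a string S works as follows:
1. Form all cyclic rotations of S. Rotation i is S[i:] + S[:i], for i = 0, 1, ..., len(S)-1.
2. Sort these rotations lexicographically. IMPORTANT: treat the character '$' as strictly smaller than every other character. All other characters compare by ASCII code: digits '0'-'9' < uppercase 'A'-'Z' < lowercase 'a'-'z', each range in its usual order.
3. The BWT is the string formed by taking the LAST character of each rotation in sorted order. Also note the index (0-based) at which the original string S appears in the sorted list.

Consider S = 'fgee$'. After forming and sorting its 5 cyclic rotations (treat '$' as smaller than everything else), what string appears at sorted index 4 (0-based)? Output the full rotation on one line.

All 5 rotations (rotation i = S[i:]+S[:i]):
  rot[0] = fgee$
  rot[1] = gee$f
  rot[2] = ee$fg
  rot[3] = e$fge
  rot[4] = $fgee
Sorted (with $ < everything):
  sorted[0] = $fgee
  sorted[1] = e$fge
  sorted[2] = ee$fg
  sorted[3] = fgee$
  sorted[4] = gee$f
sorted[4] = gee$f

Answer: gee$f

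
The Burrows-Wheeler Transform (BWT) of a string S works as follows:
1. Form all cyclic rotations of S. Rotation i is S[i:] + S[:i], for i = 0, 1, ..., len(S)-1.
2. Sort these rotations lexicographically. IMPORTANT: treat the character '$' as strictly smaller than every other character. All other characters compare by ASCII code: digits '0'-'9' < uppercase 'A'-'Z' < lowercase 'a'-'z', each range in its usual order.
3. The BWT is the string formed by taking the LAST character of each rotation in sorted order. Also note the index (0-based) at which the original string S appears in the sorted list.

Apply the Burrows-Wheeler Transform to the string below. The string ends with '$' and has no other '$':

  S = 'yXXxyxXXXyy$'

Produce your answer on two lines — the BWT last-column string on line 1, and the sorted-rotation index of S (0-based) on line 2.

All 12 rotations (rotation i = S[i:]+S[:i]):
  rot[0] = yXXxyxXXXyy$
  rot[1] = XXxyxXXXyy$y
  rot[2] = XxyxXXXyy$yX
  rot[3] = xyxXXXyy$yXX
  rot[4] = yxXXXyy$yXXx
  rot[5] = xXXXyy$yXXxy
  rot[6] = XXXyy$yXXxyx
  rot[7] = XXyy$yXXxyxX
  rot[8] = Xyy$yXXxyxXX
  rot[9] = yy$yXXxyxXXX
  rot[10] = y$yXXxyxXXXy
  rot[11] = $yXXxyxXXXyy
Sorted (with $ < everything):
  sorted[0] = $yXXxyxXXXyy  (last char: 'y')
  sorted[1] = XXXyy$yXXxyx  (last char: 'x')
  sorted[2] = XXxyxXXXyy$y  (last char: 'y')
  sorted[3] = XXyy$yXXxyxX  (last char: 'X')
  sorted[4] = XxyxXXXyy$yX  (last char: 'X')
  sorted[5] = Xyy$yXXxyxXX  (last char: 'X')
  sorted[6] = xXXXyy$yXXxy  (last char: 'y')
  sorted[7] = xyxXXXyy$yXX  (last char: 'X')
  sorted[8] = y$yXXxyxXXXy  (last char: 'y')
  sorted[9] = yXXxyxXXXyy$  (last char: '$')
  sorted[10] = yxXXXyy$yXXx  (last char: 'x')
  sorted[11] = yy$yXXxyxXXX  (last char: 'X')
Last column: yxyXXXyXy$xX
Original string S is at sorted index 9

Answer: yxyXXXyXy$xX
9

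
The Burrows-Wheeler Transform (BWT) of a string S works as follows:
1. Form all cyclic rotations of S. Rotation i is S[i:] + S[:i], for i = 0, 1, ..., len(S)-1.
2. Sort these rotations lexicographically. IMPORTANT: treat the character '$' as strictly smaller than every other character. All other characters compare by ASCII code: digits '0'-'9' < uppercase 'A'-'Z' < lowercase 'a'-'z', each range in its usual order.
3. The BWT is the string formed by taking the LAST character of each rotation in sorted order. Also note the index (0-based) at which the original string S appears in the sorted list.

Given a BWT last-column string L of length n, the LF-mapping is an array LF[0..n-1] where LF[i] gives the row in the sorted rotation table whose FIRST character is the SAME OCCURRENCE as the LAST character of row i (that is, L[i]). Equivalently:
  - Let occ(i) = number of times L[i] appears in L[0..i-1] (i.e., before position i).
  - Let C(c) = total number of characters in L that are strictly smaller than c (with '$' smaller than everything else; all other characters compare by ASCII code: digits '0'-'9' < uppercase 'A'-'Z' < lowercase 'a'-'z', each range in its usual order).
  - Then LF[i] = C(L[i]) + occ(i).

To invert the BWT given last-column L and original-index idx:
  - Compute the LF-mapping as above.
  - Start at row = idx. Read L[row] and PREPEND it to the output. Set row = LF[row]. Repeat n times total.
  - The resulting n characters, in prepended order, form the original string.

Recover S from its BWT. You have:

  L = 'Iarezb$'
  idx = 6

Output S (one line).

Answer: zebraI$

Derivation:
LF mapping: 1 2 5 4 6 3 0
Walk LF starting at row 6, prepending L[row]:
  step 1: row=6, L[6]='$', prepend. Next row=LF[6]=0
  step 2: row=0, L[0]='I', prepend. Next row=LF[0]=1
  step 3: row=1, L[1]='a', prepend. Next row=LF[1]=2
  step 4: row=2, L[2]='r', prepend. Next row=LF[2]=5
  step 5: row=5, L[5]='b', prepend. Next row=LF[5]=3
  step 6: row=3, L[3]='e', prepend. Next row=LF[3]=4
  step 7: row=4, L[4]='z', prepend. Next row=LF[4]=6
Reversed output: zebraI$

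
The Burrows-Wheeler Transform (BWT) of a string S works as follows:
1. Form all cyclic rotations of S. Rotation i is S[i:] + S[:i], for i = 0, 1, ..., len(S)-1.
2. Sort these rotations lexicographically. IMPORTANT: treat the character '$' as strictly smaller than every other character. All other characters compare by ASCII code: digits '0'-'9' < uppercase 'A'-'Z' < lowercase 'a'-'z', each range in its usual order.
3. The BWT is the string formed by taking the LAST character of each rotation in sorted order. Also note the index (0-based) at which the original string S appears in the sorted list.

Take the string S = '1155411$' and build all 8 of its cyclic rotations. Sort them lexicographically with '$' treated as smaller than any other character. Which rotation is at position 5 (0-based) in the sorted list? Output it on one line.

All 8 rotations (rotation i = S[i:]+S[:i]):
  rot[0] = 1155411$
  rot[1] = 155411$1
  rot[2] = 55411$11
  rot[3] = 5411$115
  rot[4] = 411$1155
  rot[5] = 11$11554
  rot[6] = 1$115541
  rot[7] = $1155411
Sorted (with $ < everything):
  sorted[0] = $1155411
  sorted[1] = 1$115541
  sorted[2] = 11$11554
  sorted[3] = 1155411$
  sorted[4] = 155411$1
  sorted[5] = 411$1155
  sorted[6] = 5411$115
  sorted[7] = 55411$11
sorted[5] = 411$1155

Answer: 411$1155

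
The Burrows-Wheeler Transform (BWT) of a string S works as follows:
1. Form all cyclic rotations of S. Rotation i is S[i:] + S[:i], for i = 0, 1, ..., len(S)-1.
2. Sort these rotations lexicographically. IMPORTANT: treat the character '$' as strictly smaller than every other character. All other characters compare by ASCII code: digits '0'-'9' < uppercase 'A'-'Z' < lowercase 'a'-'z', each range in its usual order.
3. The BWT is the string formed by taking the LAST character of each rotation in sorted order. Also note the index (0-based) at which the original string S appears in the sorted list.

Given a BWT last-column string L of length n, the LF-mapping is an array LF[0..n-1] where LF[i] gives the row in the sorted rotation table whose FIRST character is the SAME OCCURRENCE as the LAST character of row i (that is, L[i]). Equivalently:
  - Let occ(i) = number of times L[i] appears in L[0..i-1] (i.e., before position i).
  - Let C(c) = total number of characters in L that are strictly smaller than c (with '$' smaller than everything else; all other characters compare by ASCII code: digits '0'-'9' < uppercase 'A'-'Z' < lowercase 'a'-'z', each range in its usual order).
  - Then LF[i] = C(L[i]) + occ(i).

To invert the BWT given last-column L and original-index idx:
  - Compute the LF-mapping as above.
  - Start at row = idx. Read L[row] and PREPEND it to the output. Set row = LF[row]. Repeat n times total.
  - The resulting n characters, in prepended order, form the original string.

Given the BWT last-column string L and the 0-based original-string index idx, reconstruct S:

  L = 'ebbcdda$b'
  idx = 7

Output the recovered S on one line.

LF mapping: 8 2 3 5 6 7 1 0 4
Walk LF starting at row 7, prepending L[row]:
  step 1: row=7, L[7]='$', prepend. Next row=LF[7]=0
  step 2: row=0, L[0]='e', prepend. Next row=LF[0]=8
  step 3: row=8, L[8]='b', prepend. Next row=LF[8]=4
  step 4: row=4, L[4]='d', prepend. Next row=LF[4]=6
  step 5: row=6, L[6]='a', prepend. Next row=LF[6]=1
  step 6: row=1, L[1]='b', prepend. Next row=LF[1]=2
  step 7: row=2, L[2]='b', prepend. Next row=LF[2]=3
  step 8: row=3, L[3]='c', prepend. Next row=LF[3]=5
  step 9: row=5, L[5]='d', prepend. Next row=LF[5]=7
Reversed output: dcbbadbe$

Answer: dcbbadbe$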